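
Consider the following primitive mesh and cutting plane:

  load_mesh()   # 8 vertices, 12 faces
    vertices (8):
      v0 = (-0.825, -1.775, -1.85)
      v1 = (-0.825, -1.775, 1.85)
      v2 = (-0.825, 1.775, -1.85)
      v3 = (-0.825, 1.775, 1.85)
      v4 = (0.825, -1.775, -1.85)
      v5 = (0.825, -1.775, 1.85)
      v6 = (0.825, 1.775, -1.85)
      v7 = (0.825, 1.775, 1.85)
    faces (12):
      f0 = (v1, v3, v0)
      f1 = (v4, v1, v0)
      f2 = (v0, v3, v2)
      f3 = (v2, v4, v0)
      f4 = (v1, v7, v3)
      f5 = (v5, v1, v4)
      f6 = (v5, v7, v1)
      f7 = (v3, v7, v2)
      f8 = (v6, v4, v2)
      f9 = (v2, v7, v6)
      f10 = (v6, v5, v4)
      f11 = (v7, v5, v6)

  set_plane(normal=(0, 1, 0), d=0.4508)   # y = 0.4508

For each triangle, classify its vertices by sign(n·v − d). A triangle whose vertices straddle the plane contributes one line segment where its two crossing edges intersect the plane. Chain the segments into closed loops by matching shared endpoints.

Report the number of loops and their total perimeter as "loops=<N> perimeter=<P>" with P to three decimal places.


Straddling triangles (8 of 12):
  (v1,v3,v0) [-+-] → (-0.825, 0.4508, 1.85)–(-0.825, 0.4508, 0.469848)  len=1.3802
  (v0,v3,v2) [-++] → (-0.825, 0.4508, 0.469848)–(-0.825, 0.4508, -1.85)  len=2.3198
  (v2,v4,v0) [+--] → (-0.209527, 0.4508, -1.85)–(-0.825, 0.4508, -1.85)  len=0.6155
  (v1,v7,v3) [-++] → (0.209527, 0.4508, 1.85)–(-0.825, 0.4508, 1.85)  len=1.0345
  (v5,v7,v1) [-+-] → (0.825, 0.4508, 1.85)–(0.209527, 0.4508, 1.85)  len=0.6155
  (v6,v4,v2) [+-+] → (0.825, 0.4508, -1.85)–(-0.209527, 0.4508, -1.85)  len=1.0345
  (v6,v5,v4) [+--] → (0.825, 0.4508, -0.469848)–(0.825, 0.4508, -1.85)  len=1.3802
  (v7,v5,v6) [+-+] → (0.825, 0.4508, 1.85)–(0.825, 0.4508, -0.469848)  len=2.3198

Chained into 1 loop(s):
  loop 1: 8 segments, perimeter = 10.7000
Total perimeter = 10.700

loops=1 perimeter=10.700


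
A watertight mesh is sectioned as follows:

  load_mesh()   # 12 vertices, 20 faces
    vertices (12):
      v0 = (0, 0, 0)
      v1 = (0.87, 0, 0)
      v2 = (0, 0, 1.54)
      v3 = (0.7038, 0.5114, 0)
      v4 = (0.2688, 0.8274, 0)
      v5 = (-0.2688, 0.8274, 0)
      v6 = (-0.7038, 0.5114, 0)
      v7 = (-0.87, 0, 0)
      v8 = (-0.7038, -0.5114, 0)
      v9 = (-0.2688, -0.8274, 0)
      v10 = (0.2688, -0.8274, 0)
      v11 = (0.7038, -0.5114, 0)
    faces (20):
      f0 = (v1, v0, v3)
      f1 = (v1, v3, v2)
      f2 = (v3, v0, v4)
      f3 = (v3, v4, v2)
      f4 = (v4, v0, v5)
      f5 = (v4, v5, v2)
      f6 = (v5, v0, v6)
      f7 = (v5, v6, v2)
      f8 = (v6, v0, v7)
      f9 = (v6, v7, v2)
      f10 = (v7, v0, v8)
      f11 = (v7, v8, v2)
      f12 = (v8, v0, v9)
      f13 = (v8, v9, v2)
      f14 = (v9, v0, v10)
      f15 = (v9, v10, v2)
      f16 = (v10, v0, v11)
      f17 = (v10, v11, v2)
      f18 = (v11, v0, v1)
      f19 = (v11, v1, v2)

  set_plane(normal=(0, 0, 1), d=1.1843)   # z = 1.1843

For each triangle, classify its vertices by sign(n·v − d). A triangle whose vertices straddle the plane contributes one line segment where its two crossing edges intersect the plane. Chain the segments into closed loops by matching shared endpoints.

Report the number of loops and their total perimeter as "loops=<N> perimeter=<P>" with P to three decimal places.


Straddling triangles (10 of 20):
  (v1,v3,v2) [--+] → (0.16256, 0.11812, 1.1843)–(0.200947, 0, 1.1843)  len=0.1242
  (v3,v4,v2) [--+] → (0.0620858, 0.191108, 1.1843)–(0.16256, 0.11812, 1.1843)  len=0.1242
  (v4,v5,v2) [--+] → (-0.0620858, 0.191108, 1.1843)–(0.0620858, 0.191108, 1.1843)  len=0.1242
  (v5,v6,v2) [--+] → (-0.16256, 0.11812, 1.1843)–(-0.0620858, 0.191108, 1.1843)  len=0.1242
  (v6,v7,v2) [--+] → (-0.200947, 0, 1.1843)–(-0.16256, 0.11812, 1.1843)  len=0.1242
  (v7,v8,v2) [--+] → (-0.16256, -0.11812, 1.1843)–(-0.200947, 0, 1.1843)  len=0.1242
  (v8,v9,v2) [--+] → (-0.0620858, -0.191108, 1.1843)–(-0.16256, -0.11812, 1.1843)  len=0.1242
  (v9,v10,v2) [--+] → (0.0620858, -0.191108, 1.1843)–(-0.0620858, -0.191108, 1.1843)  len=0.1242
  (v10,v11,v2) [--+] → (0.16256, -0.11812, 1.1843)–(0.0620858, -0.191108, 1.1843)  len=0.1242
  (v11,v1,v2) [--+] → (0.200947, 0, 1.1843)–(0.16256, -0.11812, 1.1843)  len=0.1242

Chained into 1 loop(s):
  loop 1: 10 segments, perimeter = 1.2419
Total perimeter = 1.242

loops=1 perimeter=1.242


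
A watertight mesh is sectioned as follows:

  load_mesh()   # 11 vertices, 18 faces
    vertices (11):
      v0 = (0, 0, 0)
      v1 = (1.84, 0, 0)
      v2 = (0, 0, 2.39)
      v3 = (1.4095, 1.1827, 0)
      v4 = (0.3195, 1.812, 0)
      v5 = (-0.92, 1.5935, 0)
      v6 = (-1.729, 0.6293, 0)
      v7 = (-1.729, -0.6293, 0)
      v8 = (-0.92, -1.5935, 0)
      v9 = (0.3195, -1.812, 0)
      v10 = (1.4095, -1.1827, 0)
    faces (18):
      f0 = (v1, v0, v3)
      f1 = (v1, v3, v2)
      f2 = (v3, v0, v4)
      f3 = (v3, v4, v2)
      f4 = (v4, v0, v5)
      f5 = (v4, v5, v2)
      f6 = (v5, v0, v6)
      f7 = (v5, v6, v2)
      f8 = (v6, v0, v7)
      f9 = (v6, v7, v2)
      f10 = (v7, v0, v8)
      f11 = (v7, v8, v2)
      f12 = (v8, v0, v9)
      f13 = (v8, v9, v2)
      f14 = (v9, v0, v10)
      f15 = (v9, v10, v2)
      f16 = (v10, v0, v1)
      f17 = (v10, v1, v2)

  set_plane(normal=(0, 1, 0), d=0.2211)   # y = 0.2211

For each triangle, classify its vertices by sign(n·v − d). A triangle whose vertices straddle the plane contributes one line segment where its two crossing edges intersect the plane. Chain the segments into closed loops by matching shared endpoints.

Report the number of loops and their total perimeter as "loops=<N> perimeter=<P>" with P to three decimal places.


loops=1 perimeter=8.997

Straddling triangles (10 of 18):
  (v1,v0,v3) [--+] → (0.263499, 0.2211, 0)–(1.75952, 0.2211, 0)  len=1.4960
  (v1,v3,v2) [-+-] → (1.75952, 0.2211, 0)–(0.263499, 0.2211, 1.9432)  len=2.4524
  (v3,v0,v4) [+-+] → (0.263499, 0.2211, 0)–(0.0389853, 0.2211, 0)  len=0.2245
  (v3,v4,v2) [++-] → (0.0389853, 0.2211, 2.09837)–(0.263499, 0.2211, 1.9432)  len=0.2729
  (v4,v0,v5) [+-+] → (0.0389853, 0.2211, 0)–(-0.127651, 0.2211, 0)  len=0.1666
  (v4,v5,v2) [++-] → (-0.127651, 0.2211, 2.05838)–(0.0389853, 0.2211, 2.09837)  len=0.1714
  (v5,v0,v6) [+-+] → (-0.127651, 0.2211, 0)–(-0.607472, 0.2211, 0)  len=0.4798
  (v5,v6,v2) [++-] → (-0.607472, 0.2211, 1.55029)–(-0.127651, 0.2211, 2.05838)  len=0.6988
  (v6,v0,v7) [+--] → (-0.607472, 0.2211, 0)–(-1.729, 0.2211, 0)  len=1.1215
  (v6,v7,v2) [+--] → (-1.729, 0.2211, 0)–(-0.607472, 0.2211, 1.55029)  len=1.9134

Chained into 1 loop(s):
  loop 1: 10 segments, perimeter = 8.9975
Total perimeter = 8.997


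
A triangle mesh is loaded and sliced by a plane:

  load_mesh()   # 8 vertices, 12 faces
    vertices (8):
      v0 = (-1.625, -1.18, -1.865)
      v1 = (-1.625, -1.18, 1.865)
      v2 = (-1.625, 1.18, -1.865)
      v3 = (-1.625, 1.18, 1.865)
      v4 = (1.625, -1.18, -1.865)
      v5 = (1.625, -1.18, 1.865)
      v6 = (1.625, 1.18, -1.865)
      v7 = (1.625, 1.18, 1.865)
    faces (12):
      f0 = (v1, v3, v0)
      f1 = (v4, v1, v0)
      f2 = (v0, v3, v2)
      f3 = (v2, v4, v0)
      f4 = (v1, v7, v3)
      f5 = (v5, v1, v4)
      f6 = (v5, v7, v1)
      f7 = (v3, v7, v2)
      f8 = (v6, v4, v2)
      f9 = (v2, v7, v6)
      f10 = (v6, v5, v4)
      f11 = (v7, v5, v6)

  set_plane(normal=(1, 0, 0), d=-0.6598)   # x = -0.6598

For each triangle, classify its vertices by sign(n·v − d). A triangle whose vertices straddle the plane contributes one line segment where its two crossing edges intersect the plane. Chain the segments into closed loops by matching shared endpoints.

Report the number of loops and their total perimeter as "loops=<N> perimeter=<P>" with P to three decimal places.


Straddling triangles (8 of 12):
  (v4,v1,v0) [+--] → (-0.6598, -1.18, 0.757247)–(-0.6598, -1.18, -1.865)  len=2.6222
  (v2,v4,v0) [-+-] → (-0.6598, 0.479116, -1.865)–(-0.6598, -1.18, -1.865)  len=1.6591
  (v1,v7,v3) [-+-] → (-0.6598, -0.479116, 1.865)–(-0.6598, 1.18, 1.865)  len=1.6591
  (v5,v1,v4) [+-+] → (-0.6598, -1.18, 1.865)–(-0.6598, -1.18, 0.757247)  len=1.1078
  (v5,v7,v1) [++-] → (-0.6598, -0.479116, 1.865)–(-0.6598, -1.18, 1.865)  len=0.7009
  (v3,v7,v2) [-+-] → (-0.6598, 1.18, 1.865)–(-0.6598, 1.18, -0.757247)  len=2.6222
  (v6,v4,v2) [++-] → (-0.6598, 0.479116, -1.865)–(-0.6598, 1.18, -1.865)  len=0.7009
  (v2,v7,v6) [-++] → (-0.6598, 1.18, -0.757247)–(-0.6598, 1.18, -1.865)  len=1.1078

Chained into 1 loop(s):
  loop 1: 8 segments, perimeter = 12.1800
Total perimeter = 12.180

loops=1 perimeter=12.180


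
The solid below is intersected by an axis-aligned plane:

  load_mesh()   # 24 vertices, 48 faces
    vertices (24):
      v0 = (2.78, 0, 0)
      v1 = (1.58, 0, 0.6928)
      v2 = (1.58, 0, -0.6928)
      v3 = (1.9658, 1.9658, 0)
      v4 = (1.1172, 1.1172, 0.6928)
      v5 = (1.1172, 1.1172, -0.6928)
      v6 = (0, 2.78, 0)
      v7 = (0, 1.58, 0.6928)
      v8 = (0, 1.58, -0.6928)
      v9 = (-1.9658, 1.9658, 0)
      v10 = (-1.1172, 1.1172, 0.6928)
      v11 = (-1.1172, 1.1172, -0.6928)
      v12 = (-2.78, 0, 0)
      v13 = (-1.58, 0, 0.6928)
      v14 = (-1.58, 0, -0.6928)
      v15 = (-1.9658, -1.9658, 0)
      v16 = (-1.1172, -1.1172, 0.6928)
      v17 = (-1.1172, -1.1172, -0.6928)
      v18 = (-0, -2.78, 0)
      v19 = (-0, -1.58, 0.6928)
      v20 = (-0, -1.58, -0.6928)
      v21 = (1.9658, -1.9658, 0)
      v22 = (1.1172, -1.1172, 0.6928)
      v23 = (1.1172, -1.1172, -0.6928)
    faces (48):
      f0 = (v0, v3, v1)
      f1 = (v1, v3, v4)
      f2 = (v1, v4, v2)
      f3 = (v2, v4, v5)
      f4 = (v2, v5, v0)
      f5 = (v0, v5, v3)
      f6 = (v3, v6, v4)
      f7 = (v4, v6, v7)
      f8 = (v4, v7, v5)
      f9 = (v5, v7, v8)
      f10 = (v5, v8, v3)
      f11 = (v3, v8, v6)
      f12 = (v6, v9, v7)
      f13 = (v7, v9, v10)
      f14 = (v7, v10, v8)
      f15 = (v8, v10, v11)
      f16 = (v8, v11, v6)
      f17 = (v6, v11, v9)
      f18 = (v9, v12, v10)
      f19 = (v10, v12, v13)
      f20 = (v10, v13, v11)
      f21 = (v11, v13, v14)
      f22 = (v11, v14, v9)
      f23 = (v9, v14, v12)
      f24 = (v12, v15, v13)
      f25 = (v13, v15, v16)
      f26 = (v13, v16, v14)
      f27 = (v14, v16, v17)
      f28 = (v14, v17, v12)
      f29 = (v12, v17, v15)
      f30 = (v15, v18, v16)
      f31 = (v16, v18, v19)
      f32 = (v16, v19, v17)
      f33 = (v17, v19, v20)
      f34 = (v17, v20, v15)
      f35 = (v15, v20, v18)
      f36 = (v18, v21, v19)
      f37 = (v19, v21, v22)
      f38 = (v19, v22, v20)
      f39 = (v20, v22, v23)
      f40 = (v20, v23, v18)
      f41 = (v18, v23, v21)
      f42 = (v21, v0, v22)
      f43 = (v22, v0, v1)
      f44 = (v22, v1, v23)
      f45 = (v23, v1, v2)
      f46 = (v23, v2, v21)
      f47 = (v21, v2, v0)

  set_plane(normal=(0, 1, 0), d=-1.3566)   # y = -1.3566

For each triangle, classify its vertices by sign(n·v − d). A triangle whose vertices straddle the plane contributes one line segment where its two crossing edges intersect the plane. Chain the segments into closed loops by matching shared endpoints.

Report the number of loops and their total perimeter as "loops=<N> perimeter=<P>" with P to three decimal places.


loops=2 perimeter=10.112

Straddling triangles (16 of 48):
  (v12,v15,v13) [+-+] → (-2.21812, -1.3566, 0)–(-1.84624, -1.3566, 0.214698)  len=0.4294
  (v13,v15,v16) [+-+] → (-1.84624, -1.3566, 0.214698)–(-1.3566, -1.3566, 0.497353)  len=0.5654
  (v12,v17,v15) [++-] → (-1.3566, -1.3566, -0.497353)–(-2.21812, -1.3566, 0)  len=0.9948
  (v15,v18,v16) [--+] → (-0.956352, -1.3566, 0.593055)–(-1.3566, -1.3566, 0.497353)  len=0.4115
  (v16,v18,v19) [+--] → (-0.956352, -1.3566, 0.593055)–(-0.539288, -1.3566, 0.6928)  len=0.4288
  (v16,v19,v17) [+-+] → (-0.539288, -1.3566, 0.6928)–(-0.539288, -1.3566, 0.0239516)  len=0.6688
  (v17,v19,v20) [+--] → (-0.539288, -1.3566, 0.0239516)–(-0.539288, -1.3566, -0.6928)  len=0.7168
  (v17,v20,v15) [+--] → (-0.539288, -1.3566, -0.6928)–(-1.3566, -1.3566, -0.497353)  len=0.8404
  (v19,v21,v22) [--+] → (1.3566, -1.3566, 0.497353)–(0.539288, -1.3566, 0.6928)  len=0.8404
  (v19,v22,v20) [-+-] → (0.539288, -1.3566, 0.6928)–(0.539288, -1.3566, -0.0239516)  len=0.7168
  (v20,v22,v23) [-++] → (0.539288, -1.3566, -0.0239516)–(0.539288, -1.3566, -0.6928)  len=0.6688
  (v20,v23,v18) [-+-] → (0.539288, -1.3566, -0.6928)–(0.956352, -1.3566, -0.593055)  len=0.4288
  (v18,v23,v21) [-+-] → (0.956352, -1.3566, -0.593055)–(1.3566, -1.3566, -0.497353)  len=0.4115
  (v21,v0,v22) [-++] → (2.21812, -1.3566, 0)–(1.3566, -1.3566, 0.497353)  len=0.9948
  (v23,v2,v21) [++-] → (1.84624, -1.3566, -0.214698)–(1.3566, -1.3566, -0.497353)  len=0.5654
  (v21,v2,v0) [-++] → (1.84624, -1.3566, -0.214698)–(2.21812, -1.3566, 0)  len=0.4294

Chained into 2 loop(s):
  loop 1: 8 segments, perimeter = 5.0559
  loop 2: 8 segments, perimeter = 5.0559
Total perimeter = 10.112


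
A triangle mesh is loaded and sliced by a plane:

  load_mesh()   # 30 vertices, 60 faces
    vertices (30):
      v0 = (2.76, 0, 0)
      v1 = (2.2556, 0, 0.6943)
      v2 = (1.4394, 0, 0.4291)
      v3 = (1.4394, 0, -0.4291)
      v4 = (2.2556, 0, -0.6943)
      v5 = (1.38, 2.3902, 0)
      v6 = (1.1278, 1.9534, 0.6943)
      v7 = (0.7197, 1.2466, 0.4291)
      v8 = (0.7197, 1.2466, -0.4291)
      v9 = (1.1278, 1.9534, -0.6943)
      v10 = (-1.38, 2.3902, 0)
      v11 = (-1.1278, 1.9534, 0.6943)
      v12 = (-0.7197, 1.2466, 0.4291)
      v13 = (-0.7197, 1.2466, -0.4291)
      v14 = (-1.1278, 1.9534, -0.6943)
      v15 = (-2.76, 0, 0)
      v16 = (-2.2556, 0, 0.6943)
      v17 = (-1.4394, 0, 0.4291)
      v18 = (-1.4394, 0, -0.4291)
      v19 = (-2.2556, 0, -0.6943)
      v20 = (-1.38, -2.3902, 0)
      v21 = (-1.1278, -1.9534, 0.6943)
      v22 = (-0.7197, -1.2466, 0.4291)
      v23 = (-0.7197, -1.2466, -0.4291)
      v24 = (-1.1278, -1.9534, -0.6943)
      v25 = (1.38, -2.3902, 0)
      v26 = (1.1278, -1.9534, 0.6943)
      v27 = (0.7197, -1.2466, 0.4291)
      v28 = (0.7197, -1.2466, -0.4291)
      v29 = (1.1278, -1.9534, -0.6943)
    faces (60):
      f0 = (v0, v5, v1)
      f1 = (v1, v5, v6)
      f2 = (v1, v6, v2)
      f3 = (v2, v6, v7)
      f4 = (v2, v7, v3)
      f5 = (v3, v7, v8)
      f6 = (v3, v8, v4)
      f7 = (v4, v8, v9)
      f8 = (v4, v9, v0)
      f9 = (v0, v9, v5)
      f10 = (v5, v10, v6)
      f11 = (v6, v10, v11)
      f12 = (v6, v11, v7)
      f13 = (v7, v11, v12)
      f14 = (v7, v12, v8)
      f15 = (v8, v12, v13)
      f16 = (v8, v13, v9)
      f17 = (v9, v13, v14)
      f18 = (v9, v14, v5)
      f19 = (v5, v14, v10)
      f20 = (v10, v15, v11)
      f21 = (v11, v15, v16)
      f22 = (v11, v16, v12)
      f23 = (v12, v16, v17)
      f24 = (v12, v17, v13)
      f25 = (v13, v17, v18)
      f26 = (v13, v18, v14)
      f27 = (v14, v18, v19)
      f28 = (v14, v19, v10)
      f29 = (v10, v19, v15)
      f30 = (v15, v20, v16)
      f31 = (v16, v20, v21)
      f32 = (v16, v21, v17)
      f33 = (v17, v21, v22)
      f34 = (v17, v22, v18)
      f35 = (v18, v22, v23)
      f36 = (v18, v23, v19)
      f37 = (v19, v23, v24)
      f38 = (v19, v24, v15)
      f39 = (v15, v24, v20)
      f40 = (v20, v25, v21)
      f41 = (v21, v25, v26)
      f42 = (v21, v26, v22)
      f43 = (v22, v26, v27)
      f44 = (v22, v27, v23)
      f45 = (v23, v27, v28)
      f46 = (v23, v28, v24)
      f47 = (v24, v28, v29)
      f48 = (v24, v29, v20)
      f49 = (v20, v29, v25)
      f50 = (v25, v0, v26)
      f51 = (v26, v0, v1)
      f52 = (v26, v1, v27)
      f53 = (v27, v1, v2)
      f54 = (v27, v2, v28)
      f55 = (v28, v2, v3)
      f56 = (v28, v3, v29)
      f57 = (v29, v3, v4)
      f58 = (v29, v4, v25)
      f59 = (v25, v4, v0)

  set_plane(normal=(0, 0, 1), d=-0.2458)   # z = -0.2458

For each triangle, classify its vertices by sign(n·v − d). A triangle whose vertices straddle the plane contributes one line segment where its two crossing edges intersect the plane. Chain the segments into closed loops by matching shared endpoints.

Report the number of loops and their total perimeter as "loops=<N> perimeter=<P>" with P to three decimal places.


loops=2 perimeter=24.125

Straddling triangles (24 of 60):
  (v2,v7,v3) [++-] → (1.28568, 0.266257, -0.2458)–(1.4394, 0, -0.2458)  len=0.3074
  (v3,v7,v8) [-+-] → (1.28568, 0.266257, -0.2458)–(0.7197, 1.2466, -0.2458)  len=1.1320
  (v4,v9,v0) [--+] → (2.18216, 0.691554, -0.2458)–(2.58143, 0, -0.2458)  len=0.7985
  (v0,v9,v5) [+-+] → (2.18216, 0.691554, -0.2458)–(1.29071, 2.23556, -0.2458)  len=1.7829
  (v7,v12,v8) [++-] → (0.412263, 1.2466, -0.2458)–(0.7197, 1.2466, -0.2458)  len=0.3074
  (v8,v12,v13) [-+-] → (0.412263, 1.2466, -0.2458)–(-0.7197, 1.2466, -0.2458)  len=1.1320
  (v9,v14,v5) [--+] → (0.492175, 2.23556, -0.2458)–(1.29071, 2.23556, -0.2458)  len=0.7985
  (v5,v14,v10) [+-+] → (0.492175, 2.23556, -0.2458)–(-1.29071, 2.23556, -0.2458)  len=1.7829
  (v12,v17,v13) [++-] → (-0.873418, 0.980343, -0.2458)–(-0.7197, 1.2466, -0.2458)  len=0.3074
  (v13,v17,v18) [-+-] → (-0.873418, 0.980343, -0.2458)–(-1.4394, 0, -0.2458)  len=1.1320
  (v14,v19,v10) [--+] → (-1.68998, 1.54401, -0.2458)–(-1.29071, 2.23556, -0.2458)  len=0.7985
  (v10,v19,v15) [+-+] → (-1.68998, 1.54401, -0.2458)–(-2.58143, 0, -0.2458)  len=1.7829
  (v17,v22,v18) [++-] → (-1.28568, -0.266257, -0.2458)–(-1.4394, 0, -0.2458)  len=0.3074
  (v18,v22,v23) [-+-] → (-1.28568, -0.266257, -0.2458)–(-0.7197, -1.2466, -0.2458)  len=1.1320
  (v19,v24,v15) [--+] → (-2.18216, -0.691554, -0.2458)–(-2.58143, 0, -0.2458)  len=0.7985
  (v15,v24,v20) [+-+] → (-2.18216, -0.691554, -0.2458)–(-1.29071, -2.23556, -0.2458)  len=1.7829
  (v22,v27,v23) [++-] → (-0.412263, -1.2466, -0.2458)–(-0.7197, -1.2466, -0.2458)  len=0.3074
  (v23,v27,v28) [-+-] → (-0.412263, -1.2466, -0.2458)–(0.7197, -1.2466, -0.2458)  len=1.1320
  (v24,v29,v20) [--+] → (-0.492175, -2.23556, -0.2458)–(-1.29071, -2.23556, -0.2458)  len=0.7985
  (v20,v29,v25) [+-+] → (-0.492175, -2.23556, -0.2458)–(1.29071, -2.23556, -0.2458)  len=1.7829
  (v27,v2,v28) [++-] → (0.873418, -0.980343, -0.2458)–(0.7197, -1.2466, -0.2458)  len=0.3074
  (v28,v2,v3) [-+-] → (0.873418, -0.980343, -0.2458)–(1.4394, 0, -0.2458)  len=1.1320
  (v29,v4,v25) [--+] → (1.68998, -1.54401, -0.2458)–(1.29071, -2.23556, -0.2458)  len=0.7985
  (v25,v4,v0) [+-+] → (1.68998, -1.54401, -0.2458)–(2.58143, 0, -0.2458)  len=1.7829

Chained into 2 loop(s):
  loop 1: 12 segments, perimeter = 8.6365
  loop 2: 12 segments, perimeter = 15.4885
Total perimeter = 24.125


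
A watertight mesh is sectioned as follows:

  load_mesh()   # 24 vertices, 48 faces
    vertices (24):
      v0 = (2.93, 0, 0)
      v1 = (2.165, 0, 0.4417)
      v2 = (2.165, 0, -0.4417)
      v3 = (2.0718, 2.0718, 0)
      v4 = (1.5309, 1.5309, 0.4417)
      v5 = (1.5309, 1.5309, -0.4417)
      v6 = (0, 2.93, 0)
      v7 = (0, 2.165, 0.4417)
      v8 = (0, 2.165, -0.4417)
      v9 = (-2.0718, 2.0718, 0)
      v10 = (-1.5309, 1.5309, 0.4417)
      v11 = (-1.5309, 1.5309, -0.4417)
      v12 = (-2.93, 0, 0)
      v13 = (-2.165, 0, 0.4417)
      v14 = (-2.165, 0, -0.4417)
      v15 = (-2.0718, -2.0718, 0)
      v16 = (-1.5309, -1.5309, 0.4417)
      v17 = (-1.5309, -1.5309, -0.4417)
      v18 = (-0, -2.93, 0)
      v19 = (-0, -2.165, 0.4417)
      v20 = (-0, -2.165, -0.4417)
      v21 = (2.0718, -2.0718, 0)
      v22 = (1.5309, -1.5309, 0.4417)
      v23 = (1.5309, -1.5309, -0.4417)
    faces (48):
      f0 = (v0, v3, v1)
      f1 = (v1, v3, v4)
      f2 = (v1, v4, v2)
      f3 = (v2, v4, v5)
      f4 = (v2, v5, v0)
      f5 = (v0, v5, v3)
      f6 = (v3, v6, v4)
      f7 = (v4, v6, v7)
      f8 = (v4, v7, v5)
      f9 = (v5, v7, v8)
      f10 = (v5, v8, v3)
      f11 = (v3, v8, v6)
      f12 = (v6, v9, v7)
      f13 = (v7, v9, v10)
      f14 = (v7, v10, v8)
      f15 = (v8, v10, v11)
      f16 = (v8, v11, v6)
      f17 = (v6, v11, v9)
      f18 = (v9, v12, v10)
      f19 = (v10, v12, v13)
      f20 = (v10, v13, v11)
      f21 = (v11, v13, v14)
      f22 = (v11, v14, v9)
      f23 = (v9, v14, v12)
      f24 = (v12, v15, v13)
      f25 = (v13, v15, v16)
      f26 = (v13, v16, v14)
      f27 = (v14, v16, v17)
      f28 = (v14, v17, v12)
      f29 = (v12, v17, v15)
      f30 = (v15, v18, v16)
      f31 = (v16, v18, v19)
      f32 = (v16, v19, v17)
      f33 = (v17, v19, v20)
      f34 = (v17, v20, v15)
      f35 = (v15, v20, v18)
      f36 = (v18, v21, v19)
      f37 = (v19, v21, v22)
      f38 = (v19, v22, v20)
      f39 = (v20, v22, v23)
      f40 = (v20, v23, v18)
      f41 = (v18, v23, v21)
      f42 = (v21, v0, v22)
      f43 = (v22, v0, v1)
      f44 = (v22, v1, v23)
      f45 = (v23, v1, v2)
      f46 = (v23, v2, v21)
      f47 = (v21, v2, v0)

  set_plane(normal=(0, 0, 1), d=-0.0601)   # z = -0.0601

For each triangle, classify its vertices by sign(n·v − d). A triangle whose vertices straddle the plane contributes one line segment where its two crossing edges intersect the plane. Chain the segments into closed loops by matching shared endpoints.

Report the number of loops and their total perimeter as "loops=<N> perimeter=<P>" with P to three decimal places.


Straddling triangles (32 of 48):
  (v1,v4,v2) [++-] → (1.89109, 0.661299, -0.0601)–(2.165, 0, -0.0601)  len=0.7158
  (v2,v4,v5) [-+-] → (1.89109, 0.661299, -0.0601)–(1.5309, 1.5309, -0.0601)  len=0.9412
  (v2,v5,v0) [--+] → (2.73963, 0.208302, -0.0601)–(2.82591, 0, -0.0601)  len=0.2255
  (v0,v5,v3) [+-+] → (2.73963, 0.208302, -0.0601)–(1.9982, 1.9982, -0.0601)  len=1.9374
  (v4,v7,v5) [++-] → (0.869601, 1.80481, -0.0601)–(1.5309, 1.5309, -0.0601)  len=0.7158
  (v5,v7,v8) [-+-] → (0.869601, 1.80481, -0.0601)–(0, 2.165, -0.0601)  len=0.9412
  (v5,v8,v3) [--+] → (1.7899, 2.08448, -0.0601)–(1.9982, 1.9982, -0.0601)  len=0.2255
  (v3,v8,v6) [+-+] → (1.7899, 2.08448, -0.0601)–(0, 2.82591, -0.0601)  len=1.9374
  (v7,v10,v8) [++-] → (-0.661299, 1.89109, -0.0601)–(0, 2.165, -0.0601)  len=0.7158
  (v8,v10,v11) [-+-] → (-0.661299, 1.89109, -0.0601)–(-1.5309, 1.5309, -0.0601)  len=0.9412
  (v8,v11,v6) [--+] → (-0.208302, 2.73963, -0.0601)–(0, 2.82591, -0.0601)  len=0.2255
  (v6,v11,v9) [+-+] → (-0.208302, 2.73963, -0.0601)–(-1.9982, 1.9982, -0.0601)  len=1.9374
  (v10,v13,v11) [++-] → (-1.80481, 0.869601, -0.0601)–(-1.5309, 1.5309, -0.0601)  len=0.7158
  (v11,v13,v14) [-+-] → (-1.80481, 0.869601, -0.0601)–(-2.165, 0, -0.0601)  len=0.9412
  (v11,v14,v9) [--+] → (-2.08448, 1.7899, -0.0601)–(-1.9982, 1.9982, -0.0601)  len=0.2255
  (v9,v14,v12) [+-+] → (-2.08448, 1.7899, -0.0601)–(-2.82591, 0, -0.0601)  len=1.9374
  (v13,v16,v14) [++-] → (-1.89109, -0.661299, -0.0601)–(-2.165, 0, -0.0601)  len=0.7158
  (v14,v16,v17) [-+-] → (-1.89109, -0.661299, -0.0601)–(-1.5309, -1.5309, -0.0601)  len=0.9412
  (v14,v17,v12) [--+] → (-2.73963, -0.208302, -0.0601)–(-2.82591, 0, -0.0601)  len=0.2255
  (v12,v17,v15) [+-+] → (-2.73963, -0.208302, -0.0601)–(-1.9982, -1.9982, -0.0601)  len=1.9374
  (v16,v19,v17) [++-] → (-0.869601, -1.80481, -0.0601)–(-1.5309, -1.5309, -0.0601)  len=0.7158
  (v17,v19,v20) [-+-] → (-0.869601, -1.80481, -0.0601)–(0, -2.165, -0.0601)  len=0.9412
  (v17,v20,v15) [--+] → (-1.7899, -2.08448, -0.0601)–(-1.9982, -1.9982, -0.0601)  len=0.2255
  (v15,v20,v18) [+-+] → (-1.7899, -2.08448, -0.0601)–(0, -2.82591, -0.0601)  len=1.9374
  (v19,v22,v20) [++-] → (0.661299, -1.89109, -0.0601)–(0, -2.165, -0.0601)  len=0.7158
  (v20,v22,v23) [-+-] → (0.661299, -1.89109, -0.0601)–(1.5309, -1.5309, -0.0601)  len=0.9412
  (v20,v23,v18) [--+] → (0.208302, -2.73963, -0.0601)–(0, -2.82591, -0.0601)  len=0.2255
  (v18,v23,v21) [+-+] → (0.208302, -2.73963, -0.0601)–(1.9982, -1.9982, -0.0601)  len=1.9374
  (v22,v1,v23) [++-] → (1.80481, -0.869601, -0.0601)–(1.5309, -1.5309, -0.0601)  len=0.7158
  (v23,v1,v2) [-+-] → (1.80481, -0.869601, -0.0601)–(2.165, 0, -0.0601)  len=0.9412
  (v23,v2,v21) [--+] → (2.08448, -1.7899, -0.0601)–(1.9982, -1.9982, -0.0601)  len=0.2255
  (v21,v2,v0) [+-+] → (2.08448, -1.7899, -0.0601)–(2.82591, 0, -0.0601)  len=1.9374

Chained into 2 loop(s):
  loop 1: 16 segments, perimeter = 13.2562
  loop 2: 16 segments, perimeter = 17.3028
Total perimeter = 30.559

loops=2 perimeter=30.559


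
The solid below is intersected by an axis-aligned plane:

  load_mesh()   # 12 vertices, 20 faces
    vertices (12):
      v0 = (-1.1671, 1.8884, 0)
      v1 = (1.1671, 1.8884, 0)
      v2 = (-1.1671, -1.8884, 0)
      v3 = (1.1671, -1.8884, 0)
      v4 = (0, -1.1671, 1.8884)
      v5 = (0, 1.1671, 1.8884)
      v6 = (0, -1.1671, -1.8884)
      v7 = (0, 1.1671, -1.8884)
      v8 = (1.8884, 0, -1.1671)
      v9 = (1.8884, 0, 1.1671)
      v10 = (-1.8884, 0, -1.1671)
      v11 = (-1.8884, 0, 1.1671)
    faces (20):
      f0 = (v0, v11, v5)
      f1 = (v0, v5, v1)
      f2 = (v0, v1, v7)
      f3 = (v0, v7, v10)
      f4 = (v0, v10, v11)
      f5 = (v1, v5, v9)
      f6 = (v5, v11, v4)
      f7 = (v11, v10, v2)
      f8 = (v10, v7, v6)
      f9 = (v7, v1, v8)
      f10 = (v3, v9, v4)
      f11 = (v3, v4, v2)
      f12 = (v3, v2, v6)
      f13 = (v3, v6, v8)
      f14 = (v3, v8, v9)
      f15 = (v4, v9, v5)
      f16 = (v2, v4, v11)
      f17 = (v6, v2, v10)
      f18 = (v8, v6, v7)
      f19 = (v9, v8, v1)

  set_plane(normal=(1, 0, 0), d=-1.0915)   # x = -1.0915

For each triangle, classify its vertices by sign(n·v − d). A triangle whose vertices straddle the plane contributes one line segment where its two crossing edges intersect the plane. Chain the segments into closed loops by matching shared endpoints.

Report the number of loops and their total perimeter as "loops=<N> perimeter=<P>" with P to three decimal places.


loops=1 perimeter=10.126

Straddling triangles (10 of 20):
  (v0,v11,v5) [--+] → (-1.0915, 0.492513, 1.47149)–(-1.0915, 1.84168, 0.122323)  len=1.9080
  (v0,v5,v1) [-++] → (-1.0915, 1.84168, 0.122323)–(-1.0915, 1.8884, 0)  len=0.1309
  (v0,v1,v7) [-++] → (-1.0915, 1.8884, 0)–(-1.0915, 1.84168, -0.122323)  len=0.1309
  (v0,v7,v10) [-+-] → (-1.0915, 1.84168, -0.122323)–(-1.0915, 0.492513, -1.47149)  len=1.9080
  (v5,v11,v4) [+-+] → (-1.0915, 0.492513, 1.47149)–(-1.0915, -0.492513, 1.47149)  len=0.9850
  (v10,v7,v6) [-++] → (-1.0915, 0.492513, -1.47149)–(-1.0915, -0.492513, -1.47149)  len=0.9850
  (v3,v4,v2) [++-] → (-1.0915, -1.84168, 0.122323)–(-1.0915, -1.8884, 0)  len=0.1309
  (v3,v2,v6) [+-+] → (-1.0915, -1.8884, 0)–(-1.0915, -1.84168, -0.122323)  len=0.1309
  (v2,v4,v11) [-+-] → (-1.0915, -1.84168, 0.122323)–(-1.0915, -0.492513, 1.47149)  len=1.9080
  (v6,v2,v10) [+--] → (-1.0915, -1.84168, -0.122323)–(-1.0915, -0.492513, -1.47149)  len=1.9080

Chained into 1 loop(s):
  loop 1: 10 segments, perimeter = 10.1258
Total perimeter = 10.126


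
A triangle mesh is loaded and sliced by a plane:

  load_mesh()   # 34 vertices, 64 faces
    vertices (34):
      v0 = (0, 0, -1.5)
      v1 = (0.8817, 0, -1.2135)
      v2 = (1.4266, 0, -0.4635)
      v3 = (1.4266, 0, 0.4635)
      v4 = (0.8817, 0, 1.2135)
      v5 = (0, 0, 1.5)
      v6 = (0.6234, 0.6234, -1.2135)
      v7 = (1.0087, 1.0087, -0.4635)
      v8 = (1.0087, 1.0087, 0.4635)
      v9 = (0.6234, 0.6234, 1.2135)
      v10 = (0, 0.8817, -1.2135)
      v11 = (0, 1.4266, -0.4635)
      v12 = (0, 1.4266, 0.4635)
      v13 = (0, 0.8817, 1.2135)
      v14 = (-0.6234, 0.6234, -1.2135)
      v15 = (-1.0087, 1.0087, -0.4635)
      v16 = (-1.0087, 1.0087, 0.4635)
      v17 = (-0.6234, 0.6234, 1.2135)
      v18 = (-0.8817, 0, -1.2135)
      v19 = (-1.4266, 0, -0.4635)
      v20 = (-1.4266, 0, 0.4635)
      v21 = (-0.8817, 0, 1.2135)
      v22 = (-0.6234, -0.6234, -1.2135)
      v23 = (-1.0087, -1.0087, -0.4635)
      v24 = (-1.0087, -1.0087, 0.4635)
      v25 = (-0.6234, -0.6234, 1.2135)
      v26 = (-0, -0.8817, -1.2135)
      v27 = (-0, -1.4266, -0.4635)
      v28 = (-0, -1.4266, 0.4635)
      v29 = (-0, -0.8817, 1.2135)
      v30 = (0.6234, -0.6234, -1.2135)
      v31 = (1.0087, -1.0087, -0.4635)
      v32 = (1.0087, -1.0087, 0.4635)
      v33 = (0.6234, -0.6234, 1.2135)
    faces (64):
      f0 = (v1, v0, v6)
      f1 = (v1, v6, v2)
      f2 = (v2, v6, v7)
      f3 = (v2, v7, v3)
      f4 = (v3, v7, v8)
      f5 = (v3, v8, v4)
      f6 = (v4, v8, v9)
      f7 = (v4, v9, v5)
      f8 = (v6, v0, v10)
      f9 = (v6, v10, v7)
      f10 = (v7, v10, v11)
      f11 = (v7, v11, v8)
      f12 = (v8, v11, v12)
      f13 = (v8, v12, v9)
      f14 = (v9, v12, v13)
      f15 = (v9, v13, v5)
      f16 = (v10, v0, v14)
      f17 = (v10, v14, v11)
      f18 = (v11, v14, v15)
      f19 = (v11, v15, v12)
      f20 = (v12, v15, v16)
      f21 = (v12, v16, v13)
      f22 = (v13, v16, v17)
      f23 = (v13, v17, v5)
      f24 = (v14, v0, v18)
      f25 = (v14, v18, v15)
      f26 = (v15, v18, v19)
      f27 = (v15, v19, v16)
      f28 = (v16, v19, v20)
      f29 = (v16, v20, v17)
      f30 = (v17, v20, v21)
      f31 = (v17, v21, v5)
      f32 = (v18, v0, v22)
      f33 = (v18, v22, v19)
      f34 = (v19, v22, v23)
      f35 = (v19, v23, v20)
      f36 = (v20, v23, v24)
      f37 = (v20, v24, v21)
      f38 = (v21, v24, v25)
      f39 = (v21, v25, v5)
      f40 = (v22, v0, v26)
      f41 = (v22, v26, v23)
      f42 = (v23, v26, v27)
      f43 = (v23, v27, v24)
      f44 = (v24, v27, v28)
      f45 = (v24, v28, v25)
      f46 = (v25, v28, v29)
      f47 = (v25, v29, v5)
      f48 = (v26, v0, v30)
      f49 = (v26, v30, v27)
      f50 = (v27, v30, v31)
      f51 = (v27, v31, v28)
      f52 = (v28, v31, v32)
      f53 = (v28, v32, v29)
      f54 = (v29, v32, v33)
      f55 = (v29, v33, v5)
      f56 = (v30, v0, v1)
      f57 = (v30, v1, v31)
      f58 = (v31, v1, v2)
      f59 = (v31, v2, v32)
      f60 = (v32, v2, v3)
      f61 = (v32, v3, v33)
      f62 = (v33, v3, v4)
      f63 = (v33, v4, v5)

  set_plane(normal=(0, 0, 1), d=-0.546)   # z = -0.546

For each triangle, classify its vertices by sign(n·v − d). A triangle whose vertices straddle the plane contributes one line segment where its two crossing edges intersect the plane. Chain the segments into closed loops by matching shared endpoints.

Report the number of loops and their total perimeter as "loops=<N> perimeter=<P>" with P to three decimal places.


loops=1 perimeter=8.368

Straddling triangles (16 of 64):
  (v1,v6,v2) [--+] → (1.33825, 0.068574, -0.546)–(1.36666, 0, -0.546)  len=0.0742
  (v2,v6,v7) [+-+] → (1.33825, 0.068574, -0.546)–(0.966317, 0.966317, -0.546)  len=0.9717
  (v6,v10,v7) [--+] → (0.897743, 0.99473, -0.546)–(0.966317, 0.966317, -0.546)  len=0.0742
  (v7,v10,v11) [+-+] → (0.897743, 0.99473, -0.546)–(0, 1.36666, -0.546)  len=0.9717
  (v10,v14,v11) [--+] → (-0.068574, 1.33825, -0.546)–(0, 1.36666, -0.546)  len=0.0742
  (v11,v14,v15) [+-+] → (-0.068574, 1.33825, -0.546)–(-0.966317, 0.966317, -0.546)  len=0.9717
  (v14,v18,v15) [--+] → (-0.99473, 0.897743, -0.546)–(-0.966317, 0.966317, -0.546)  len=0.0742
  (v15,v18,v19) [+-+] → (-0.99473, 0.897743, -0.546)–(-1.36666, 0, -0.546)  len=0.9717
  (v18,v22,v19) [--+] → (-1.33825, -0.068574, -0.546)–(-1.36666, 0, -0.546)  len=0.0742
  (v19,v22,v23) [+-+] → (-1.33825, -0.068574, -0.546)–(-0.966317, -0.966317, -0.546)  len=0.9717
  (v22,v26,v23) [--+] → (-0.897743, -0.99473, -0.546)–(-0.966317, -0.966317, -0.546)  len=0.0742
  (v23,v26,v27) [+-+] → (-0.897743, -0.99473, -0.546)–(0, -1.36666, -0.546)  len=0.9717
  (v26,v30,v27) [--+] → (0.068574, -1.33825, -0.546)–(0, -1.36666, -0.546)  len=0.0742
  (v27,v30,v31) [+-+] → (0.068574, -1.33825, -0.546)–(0.966317, -0.966317, -0.546)  len=0.9717
  (v30,v1,v31) [--+] → (0.99473, -0.897743, -0.546)–(0.966317, -0.966317, -0.546)  len=0.0742
  (v31,v1,v2) [+-+] → (0.99473, -0.897743, -0.546)–(1.36666, 0, -0.546)  len=0.9717

Chained into 1 loop(s):
  loop 1: 16 segments, perimeter = 8.3677
Total perimeter = 8.368


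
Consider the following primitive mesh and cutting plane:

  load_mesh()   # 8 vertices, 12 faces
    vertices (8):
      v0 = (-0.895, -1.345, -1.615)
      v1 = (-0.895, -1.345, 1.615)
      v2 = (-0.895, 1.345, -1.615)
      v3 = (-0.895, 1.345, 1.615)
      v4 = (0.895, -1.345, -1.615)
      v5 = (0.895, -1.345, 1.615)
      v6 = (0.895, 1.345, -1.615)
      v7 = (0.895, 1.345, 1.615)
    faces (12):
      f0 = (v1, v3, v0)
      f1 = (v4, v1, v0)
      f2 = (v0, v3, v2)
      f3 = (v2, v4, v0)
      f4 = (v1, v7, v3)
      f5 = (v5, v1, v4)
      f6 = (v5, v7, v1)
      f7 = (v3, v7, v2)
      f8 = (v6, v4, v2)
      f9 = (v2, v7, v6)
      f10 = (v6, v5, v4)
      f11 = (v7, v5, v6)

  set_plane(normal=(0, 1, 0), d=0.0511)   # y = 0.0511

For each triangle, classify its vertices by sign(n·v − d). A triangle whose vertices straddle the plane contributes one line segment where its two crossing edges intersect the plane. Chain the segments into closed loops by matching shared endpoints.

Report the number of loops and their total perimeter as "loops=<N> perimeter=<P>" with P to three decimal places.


Straddling triangles (8 of 12):
  (v1,v3,v0) [-+-] → (-0.895, 0.0511, 1.615)–(-0.895, 0.0511, 0.061358)  len=1.5536
  (v0,v3,v2) [-++] → (-0.895, 0.0511, 0.061358)–(-0.895, 0.0511, -1.615)  len=1.6764
  (v2,v4,v0) [+--] → (-0.0340033, 0.0511, -1.615)–(-0.895, 0.0511, -1.615)  len=0.8610
  (v1,v7,v3) [-++] → (0.0340033, 0.0511, 1.615)–(-0.895, 0.0511, 1.615)  len=0.9290
  (v5,v7,v1) [-+-] → (0.895, 0.0511, 1.615)–(0.0340033, 0.0511, 1.615)  len=0.8610
  (v6,v4,v2) [+-+] → (0.895, 0.0511, -1.615)–(-0.0340033, 0.0511, -1.615)  len=0.9290
  (v6,v5,v4) [+--] → (0.895, 0.0511, -0.061358)–(0.895, 0.0511, -1.615)  len=1.5536
  (v7,v5,v6) [+-+] → (0.895, 0.0511, 1.615)–(0.895, 0.0511, -0.061358)  len=1.6764

Chained into 1 loop(s):
  loop 1: 8 segments, perimeter = 10.0400
Total perimeter = 10.040

loops=1 perimeter=10.040


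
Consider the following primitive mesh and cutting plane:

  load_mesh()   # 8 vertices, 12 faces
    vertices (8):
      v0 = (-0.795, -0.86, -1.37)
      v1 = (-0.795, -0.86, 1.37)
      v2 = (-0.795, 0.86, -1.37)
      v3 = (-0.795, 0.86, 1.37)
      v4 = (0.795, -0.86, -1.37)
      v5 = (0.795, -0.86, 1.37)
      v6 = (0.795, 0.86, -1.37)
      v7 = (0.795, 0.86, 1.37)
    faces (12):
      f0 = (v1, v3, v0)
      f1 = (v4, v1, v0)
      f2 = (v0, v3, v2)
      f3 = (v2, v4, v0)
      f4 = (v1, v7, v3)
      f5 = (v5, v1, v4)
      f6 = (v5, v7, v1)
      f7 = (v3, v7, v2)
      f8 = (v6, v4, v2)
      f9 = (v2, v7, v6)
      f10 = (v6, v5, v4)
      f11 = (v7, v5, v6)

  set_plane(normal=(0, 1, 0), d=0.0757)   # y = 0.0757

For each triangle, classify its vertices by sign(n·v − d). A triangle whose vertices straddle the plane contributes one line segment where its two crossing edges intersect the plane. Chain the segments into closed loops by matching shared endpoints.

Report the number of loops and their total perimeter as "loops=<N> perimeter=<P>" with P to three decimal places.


loops=1 perimeter=8.660

Straddling triangles (8 of 12):
  (v1,v3,v0) [-+-] → (-0.795, 0.0757, 1.37)–(-0.795, 0.0757, 0.120592)  len=1.2494
  (v0,v3,v2) [-++] → (-0.795, 0.0757, 0.120592)–(-0.795, 0.0757, -1.37)  len=1.4906
  (v2,v4,v0) [+--] → (-0.0699785, 0.0757, -1.37)–(-0.795, 0.0757, -1.37)  len=0.7250
  (v1,v7,v3) [-++] → (0.0699785, 0.0757, 1.37)–(-0.795, 0.0757, 1.37)  len=0.8650
  (v5,v7,v1) [-+-] → (0.795, 0.0757, 1.37)–(0.0699785, 0.0757, 1.37)  len=0.7250
  (v6,v4,v2) [+-+] → (0.795, 0.0757, -1.37)–(-0.0699785, 0.0757, -1.37)  len=0.8650
  (v6,v5,v4) [+--] → (0.795, 0.0757, -0.120592)–(0.795, 0.0757, -1.37)  len=1.2494
  (v7,v5,v6) [+-+] → (0.795, 0.0757, 1.37)–(0.795, 0.0757, -0.120592)  len=1.4906

Chained into 1 loop(s):
  loop 1: 8 segments, perimeter = 8.6600
Total perimeter = 8.660


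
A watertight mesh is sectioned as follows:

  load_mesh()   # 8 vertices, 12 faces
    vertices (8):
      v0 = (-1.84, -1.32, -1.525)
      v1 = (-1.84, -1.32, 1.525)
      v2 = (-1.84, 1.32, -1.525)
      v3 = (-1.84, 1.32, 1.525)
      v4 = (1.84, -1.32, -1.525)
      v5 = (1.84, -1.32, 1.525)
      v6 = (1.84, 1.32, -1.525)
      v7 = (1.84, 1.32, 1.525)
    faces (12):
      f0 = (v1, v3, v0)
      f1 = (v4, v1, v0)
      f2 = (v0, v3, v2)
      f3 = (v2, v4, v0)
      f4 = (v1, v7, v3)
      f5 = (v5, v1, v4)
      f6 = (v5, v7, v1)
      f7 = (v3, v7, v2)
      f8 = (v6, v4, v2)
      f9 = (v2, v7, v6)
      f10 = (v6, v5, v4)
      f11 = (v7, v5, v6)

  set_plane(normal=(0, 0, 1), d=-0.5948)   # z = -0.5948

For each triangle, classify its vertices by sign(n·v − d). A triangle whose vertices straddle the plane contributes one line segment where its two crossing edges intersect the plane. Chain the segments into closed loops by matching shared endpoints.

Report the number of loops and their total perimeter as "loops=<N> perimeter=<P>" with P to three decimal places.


Straddling triangles (8 of 12):
  (v1,v3,v0) [++-] → (-1.84, -0.514843, -0.5948)–(-1.84, -1.32, -0.5948)  len=0.8052
  (v4,v1,v0) [-+-] → (0.71766, -1.32, -0.5948)–(-1.84, -1.32, -0.5948)  len=2.5577
  (v0,v3,v2) [-+-] → (-1.84, -0.514843, -0.5948)–(-1.84, 1.32, -0.5948)  len=1.8348
  (v5,v1,v4) [++-] → (0.71766, -1.32, -0.5948)–(1.84, -1.32, -0.5948)  len=1.1223
  (v3,v7,v2) [++-] → (-0.71766, 1.32, -0.5948)–(-1.84, 1.32, -0.5948)  len=1.1223
  (v2,v7,v6) [-+-] → (-0.71766, 1.32, -0.5948)–(1.84, 1.32, -0.5948)  len=2.5577
  (v6,v5,v4) [-+-] → (1.84, 0.514843, -0.5948)–(1.84, -1.32, -0.5948)  len=1.8348
  (v7,v5,v6) [++-] → (1.84, 0.514843, -0.5948)–(1.84, 1.32, -0.5948)  len=0.8052

Chained into 1 loop(s):
  loop 1: 8 segments, perimeter = 12.6400
Total perimeter = 12.640

loops=1 perimeter=12.640


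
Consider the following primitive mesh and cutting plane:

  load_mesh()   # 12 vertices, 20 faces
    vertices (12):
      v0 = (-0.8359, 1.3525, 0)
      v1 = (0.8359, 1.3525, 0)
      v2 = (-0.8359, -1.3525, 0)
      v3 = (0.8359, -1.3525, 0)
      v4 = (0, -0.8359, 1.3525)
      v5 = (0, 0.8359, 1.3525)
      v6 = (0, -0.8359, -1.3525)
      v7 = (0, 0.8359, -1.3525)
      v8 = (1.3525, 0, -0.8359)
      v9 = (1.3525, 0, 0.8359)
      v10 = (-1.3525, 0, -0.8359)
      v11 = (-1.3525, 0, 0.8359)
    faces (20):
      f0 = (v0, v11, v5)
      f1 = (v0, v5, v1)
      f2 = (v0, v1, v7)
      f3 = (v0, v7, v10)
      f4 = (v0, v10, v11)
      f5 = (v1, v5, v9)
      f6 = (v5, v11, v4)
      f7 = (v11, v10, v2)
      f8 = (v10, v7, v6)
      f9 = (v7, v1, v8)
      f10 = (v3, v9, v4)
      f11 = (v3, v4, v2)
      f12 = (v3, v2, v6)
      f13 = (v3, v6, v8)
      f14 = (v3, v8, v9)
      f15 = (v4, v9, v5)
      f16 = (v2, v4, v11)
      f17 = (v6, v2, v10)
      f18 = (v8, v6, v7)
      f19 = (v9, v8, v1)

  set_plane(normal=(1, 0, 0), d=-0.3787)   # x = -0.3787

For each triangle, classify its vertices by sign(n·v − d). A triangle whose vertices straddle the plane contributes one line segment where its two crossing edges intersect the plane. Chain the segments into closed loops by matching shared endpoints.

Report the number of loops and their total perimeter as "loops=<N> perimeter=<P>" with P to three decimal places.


loops=1 perimeter=8.223

Straddling triangles (10 of 20):
  (v0,v11,v5) [--+] → (-0.3787, 0.601848, 1.20785)–(-0.3787, 1.06994, 0.739757)  len=0.6620
  (v0,v5,v1) [-++] → (-0.3787, 1.06994, 0.739757)–(-0.3787, 1.3525, 0)  len=0.7919
  (v0,v1,v7) [-++] → (-0.3787, 1.3525, 0)–(-0.3787, 1.06994, -0.739757)  len=0.7919
  (v0,v7,v10) [-+-] → (-0.3787, 1.06994, -0.739757)–(-0.3787, 0.601848, -1.20785)  len=0.6620
  (v5,v11,v4) [+-+] → (-0.3787, 0.601848, 1.20785)–(-0.3787, -0.601848, 1.20785)  len=1.2037
  (v10,v7,v6) [-++] → (-0.3787, 0.601848, -1.20785)–(-0.3787, -0.601848, -1.20785)  len=1.2037
  (v3,v4,v2) [++-] → (-0.3787, -1.06994, 0.739757)–(-0.3787, -1.3525, 0)  len=0.7919
  (v3,v2,v6) [+-+] → (-0.3787, -1.3525, 0)–(-0.3787, -1.06994, -0.739757)  len=0.7919
  (v2,v4,v11) [-+-] → (-0.3787, -1.06994, 0.739757)–(-0.3787, -0.601848, 1.20785)  len=0.6620
  (v6,v2,v10) [+--] → (-0.3787, -1.06994, -0.739757)–(-0.3787, -0.601848, -1.20785)  len=0.6620

Chained into 1 loop(s):
  loop 1: 10 segments, perimeter = 8.2229
Total perimeter = 8.223


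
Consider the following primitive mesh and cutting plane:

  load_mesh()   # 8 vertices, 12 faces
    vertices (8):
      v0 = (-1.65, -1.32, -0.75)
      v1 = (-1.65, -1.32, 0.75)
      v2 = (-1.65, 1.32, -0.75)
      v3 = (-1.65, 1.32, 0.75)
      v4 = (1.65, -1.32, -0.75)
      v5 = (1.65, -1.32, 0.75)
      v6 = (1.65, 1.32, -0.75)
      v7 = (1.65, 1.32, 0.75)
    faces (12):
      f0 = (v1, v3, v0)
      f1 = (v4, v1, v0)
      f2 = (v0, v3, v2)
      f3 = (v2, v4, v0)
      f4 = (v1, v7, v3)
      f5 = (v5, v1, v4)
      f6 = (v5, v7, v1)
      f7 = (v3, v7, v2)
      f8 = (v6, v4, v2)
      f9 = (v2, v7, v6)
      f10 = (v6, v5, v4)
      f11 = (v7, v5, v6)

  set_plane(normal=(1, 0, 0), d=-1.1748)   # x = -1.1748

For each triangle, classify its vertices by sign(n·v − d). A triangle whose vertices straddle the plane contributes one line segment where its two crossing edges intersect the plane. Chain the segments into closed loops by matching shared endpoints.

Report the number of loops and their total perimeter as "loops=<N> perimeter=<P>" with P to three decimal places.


loops=1 perimeter=8.280

Straddling triangles (8 of 12):
  (v4,v1,v0) [+--] → (-1.1748, -1.32, 0.534)–(-1.1748, -1.32, -0.75)  len=1.2840
  (v2,v4,v0) [-+-] → (-1.1748, 0.93984, -0.75)–(-1.1748, -1.32, -0.75)  len=2.2598
  (v1,v7,v3) [-+-] → (-1.1748, -0.93984, 0.75)–(-1.1748, 1.32, 0.75)  len=2.2598
  (v5,v1,v4) [+-+] → (-1.1748, -1.32, 0.75)–(-1.1748, -1.32, 0.534)  len=0.2160
  (v5,v7,v1) [++-] → (-1.1748, -0.93984, 0.75)–(-1.1748, -1.32, 0.75)  len=0.3802
  (v3,v7,v2) [-+-] → (-1.1748, 1.32, 0.75)–(-1.1748, 1.32, -0.534)  len=1.2840
  (v6,v4,v2) [++-] → (-1.1748, 0.93984, -0.75)–(-1.1748, 1.32, -0.75)  len=0.3802
  (v2,v7,v6) [-++] → (-1.1748, 1.32, -0.534)–(-1.1748, 1.32, -0.75)  len=0.2160

Chained into 1 loop(s):
  loop 1: 8 segments, perimeter = 8.2800
Total perimeter = 8.280
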